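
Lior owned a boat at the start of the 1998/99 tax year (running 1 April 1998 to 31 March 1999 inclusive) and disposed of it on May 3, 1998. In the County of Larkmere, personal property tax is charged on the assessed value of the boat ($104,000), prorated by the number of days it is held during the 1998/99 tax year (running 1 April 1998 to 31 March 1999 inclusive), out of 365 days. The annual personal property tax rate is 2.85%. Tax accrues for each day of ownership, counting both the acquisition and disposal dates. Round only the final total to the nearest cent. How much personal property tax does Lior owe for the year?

$267.98

Days held (April 1 – May 3, 1998): 33 out of 365
Tax = $104,000 × 2.85% × 33/365 = $267.9781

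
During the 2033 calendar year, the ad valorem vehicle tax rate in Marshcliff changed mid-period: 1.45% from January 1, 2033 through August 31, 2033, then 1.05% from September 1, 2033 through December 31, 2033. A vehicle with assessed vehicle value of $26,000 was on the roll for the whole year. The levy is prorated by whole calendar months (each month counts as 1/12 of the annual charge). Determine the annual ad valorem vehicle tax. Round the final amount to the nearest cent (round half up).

January 1 – August 31, 2033: 8 months at 1.45% → $26,000 × 1.45% × 8/12 = $251.3333
September 1 – December 31, 2033: 4 months at 1.05% → $26,000 × 1.05% × 4/12 = $91.0000
Total = $342.3333

$342.33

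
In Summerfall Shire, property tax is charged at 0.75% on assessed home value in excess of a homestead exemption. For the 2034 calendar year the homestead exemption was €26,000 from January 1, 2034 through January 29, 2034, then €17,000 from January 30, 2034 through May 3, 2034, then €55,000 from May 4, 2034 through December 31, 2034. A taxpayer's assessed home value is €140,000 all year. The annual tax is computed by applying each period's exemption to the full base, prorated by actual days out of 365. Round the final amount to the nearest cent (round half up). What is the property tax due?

€728.18

January 1 – January 29, 2034: 29 days, exemption €26,000 → (€140,000 − €26,000) × 0.75% × 29/365 = €67.9315
January 30 – May 3, 2034: 94 days, exemption €17,000 → (€140,000 − €17,000) × 0.75% × 94/365 = €237.5753
May 4 – December 31, 2034: 242 days, exemption €55,000 → (€140,000 − €55,000) × 0.75% × 242/365 = €422.6712
Total = €728.1781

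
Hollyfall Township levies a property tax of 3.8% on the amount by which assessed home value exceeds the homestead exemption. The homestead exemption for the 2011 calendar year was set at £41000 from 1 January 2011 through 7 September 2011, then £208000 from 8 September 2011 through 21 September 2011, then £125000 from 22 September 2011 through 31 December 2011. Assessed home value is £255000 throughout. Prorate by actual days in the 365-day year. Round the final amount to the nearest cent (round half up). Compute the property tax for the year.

1 January – 7 September 2011: 250 days, exemption £41000 → (£255000 − £41000) × 3.8% × 250/365 = £5569.8630
8 September – 21 September 2011: 14 days, exemption £208000 → (£255000 − £208000) × 3.8% × 14/365 = £68.5041
22 September – 31 December 2011: 101 days, exemption £125000 → (£255000 − £125000) × 3.8% × 101/365 = £1366.9589
Total = £7005.3260

£7005.33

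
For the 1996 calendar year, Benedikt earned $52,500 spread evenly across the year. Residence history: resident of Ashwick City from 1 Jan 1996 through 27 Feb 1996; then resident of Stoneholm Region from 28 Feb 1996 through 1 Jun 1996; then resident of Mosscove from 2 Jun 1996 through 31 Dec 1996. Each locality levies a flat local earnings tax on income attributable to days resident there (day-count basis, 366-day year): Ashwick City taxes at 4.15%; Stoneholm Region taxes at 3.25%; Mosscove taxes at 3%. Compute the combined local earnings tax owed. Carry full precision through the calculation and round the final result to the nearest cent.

Ashwick City, 1 Jan – 27 Feb 1996: 58 days → $52,500 × 4.15% × 58/366 = $345.2664
Stoneholm Region, 28 Feb – 1 Jun 1996: 95 days → $52,500 × 3.25% × 95/366 = $442.8791
Mosscove, 2 Jun – 31 Dec 1996: 213 days → $52,500 × 3% × 213/366 = $916.5984
Total = $1,704.7439

$1,704.74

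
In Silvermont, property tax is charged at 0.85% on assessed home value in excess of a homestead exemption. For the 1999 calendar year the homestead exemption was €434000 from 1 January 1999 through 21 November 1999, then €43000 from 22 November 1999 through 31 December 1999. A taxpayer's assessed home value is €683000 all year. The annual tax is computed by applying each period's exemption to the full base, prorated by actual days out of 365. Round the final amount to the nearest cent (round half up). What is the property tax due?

1 January – 21 November 1999: 325 days, exemption €434000 → (€683000 − €434000) × 0.85% × 325/365 = €1884.5548
22 November – 31 December 1999: 40 days, exemption €43000 → (€683000 − €43000) × 0.85% × 40/365 = €596.1644
Total = €2480.7192

€2480.72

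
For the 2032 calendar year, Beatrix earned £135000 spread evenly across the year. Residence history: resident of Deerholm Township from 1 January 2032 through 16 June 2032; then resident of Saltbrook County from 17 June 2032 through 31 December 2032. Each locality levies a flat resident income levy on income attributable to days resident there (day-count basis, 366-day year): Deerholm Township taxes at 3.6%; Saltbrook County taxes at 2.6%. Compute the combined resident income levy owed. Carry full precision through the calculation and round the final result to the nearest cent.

Deerholm Township, 1 January – 16 June 2032: 168 days → £135000 × 3.6% × 168/366 = £2230.8197
Saltbrook County, 17 June – 31 December 2032: 198 days → £135000 × 2.6% × 198/366 = £1898.8525
Total = £4129.6721

£4129.67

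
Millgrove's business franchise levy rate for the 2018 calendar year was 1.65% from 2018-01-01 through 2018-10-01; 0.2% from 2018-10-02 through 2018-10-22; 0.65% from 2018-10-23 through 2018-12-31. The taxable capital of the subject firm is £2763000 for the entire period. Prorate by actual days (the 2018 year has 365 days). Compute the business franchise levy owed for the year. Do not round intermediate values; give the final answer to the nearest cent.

2018-01-01 to 2018-10-01: 274 days at 1.65% → £2763000 × 1.65% × 274/365 = £34223.3507
2018-10-02 to 2018-10-22: 21 days at 0.2% → £2763000 × 0.2% × 21/365 = £317.9342
2018-10-23 to 2018-12-31: 70 days at 0.65% → £2763000 × 0.65% × 70/365 = £3444.2877
Total = £37985.5726

£37985.57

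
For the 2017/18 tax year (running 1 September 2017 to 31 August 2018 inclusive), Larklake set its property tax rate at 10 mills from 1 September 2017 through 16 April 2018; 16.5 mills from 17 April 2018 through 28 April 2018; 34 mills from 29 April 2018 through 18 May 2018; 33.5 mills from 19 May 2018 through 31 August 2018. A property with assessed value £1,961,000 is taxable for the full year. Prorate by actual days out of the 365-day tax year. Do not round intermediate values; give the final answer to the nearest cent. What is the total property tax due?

£35,864.81

1 September 2017 – 16 April 2018: 228 days at 10 mills → £1,961,000 × 1% × 228/365 = £12,249.5342
17 April – 28 April 2018: 12 days at 16.5 mills → £1,961,000 × 1.65% × 12/365 = £1,063.7753
29 April – 18 May 2018: 20 days at 34 mills → £1,961,000 × 3.4% × 20/365 = £3,653.3699
19 May – 31 August 2018: 105 days at 33.5 mills → £1,961,000 × 3.35% × 105/365 = £18,898.1301
Total = £35,864.8096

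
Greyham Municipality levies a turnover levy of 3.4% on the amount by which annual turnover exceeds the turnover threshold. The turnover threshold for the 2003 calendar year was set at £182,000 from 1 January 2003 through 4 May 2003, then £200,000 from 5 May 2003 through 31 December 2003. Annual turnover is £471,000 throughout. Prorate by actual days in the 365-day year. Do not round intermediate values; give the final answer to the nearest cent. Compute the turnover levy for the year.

£9,421.91

1 January – 4 May 2003: 124 days, exemption £182,000 → (£471,000 − £182,000) × 3.4% × 124/365 = £3,338.1479
5 May – 31 December 2003: 241 days, exemption £200,000 → (£471,000 − £200,000) × 3.4% × 241/365 = £6,083.7644
Total = £9,421.9123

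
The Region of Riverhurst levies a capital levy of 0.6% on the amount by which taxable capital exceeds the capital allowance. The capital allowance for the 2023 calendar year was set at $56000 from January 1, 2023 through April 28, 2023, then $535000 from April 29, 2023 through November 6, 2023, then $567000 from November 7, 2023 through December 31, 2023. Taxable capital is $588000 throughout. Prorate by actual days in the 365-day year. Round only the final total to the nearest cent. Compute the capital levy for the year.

$1218.20

January 1 – April 28, 2023: 118 days, exemption $56000 → ($588000 − $56000) × 0.6% × 118/365 = $1031.9342
April 29 – November 6, 2023: 192 days, exemption $535000 → ($588000 − $535000) × 0.6% × 192/365 = $167.2767
November 7 – December 31, 2023: 55 days, exemption $567000 → ($588000 − $567000) × 0.6% × 55/365 = $18.9863
Total = $1218.1973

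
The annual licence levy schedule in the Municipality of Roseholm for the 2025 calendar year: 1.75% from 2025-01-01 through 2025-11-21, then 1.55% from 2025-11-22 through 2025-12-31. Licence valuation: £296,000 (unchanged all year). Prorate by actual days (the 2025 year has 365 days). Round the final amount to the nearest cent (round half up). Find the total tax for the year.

£5,115.12

2025-01-01 to 2025-11-21: 325 days at 1.75% → £296,000 × 1.75% × 325/365 = £4,612.3288
2025-11-22 to 2025-12-31: 40 days at 1.55% → £296,000 × 1.55% × 40/365 = £502.7945
Total = £5,115.1233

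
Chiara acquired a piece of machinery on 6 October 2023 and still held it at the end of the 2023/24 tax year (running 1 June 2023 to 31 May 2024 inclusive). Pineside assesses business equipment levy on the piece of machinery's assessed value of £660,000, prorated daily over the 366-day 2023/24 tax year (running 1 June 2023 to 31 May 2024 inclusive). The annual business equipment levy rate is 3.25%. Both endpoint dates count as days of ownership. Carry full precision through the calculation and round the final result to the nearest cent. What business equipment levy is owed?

Days held (6 October 2023 – 31 May 2024): 239 out of 366
Tax = £660,000 × 3.25% × 239/366 = £14,006.9672

£14,006.97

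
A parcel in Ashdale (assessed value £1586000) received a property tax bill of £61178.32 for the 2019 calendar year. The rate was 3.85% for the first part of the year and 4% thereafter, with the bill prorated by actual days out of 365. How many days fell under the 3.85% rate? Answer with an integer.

347 days

Let d = days at the first rate; then 365 − d days at the second rate.
£1586000 × [3.85%·d + 4%·(365−d)] / 365 = £61178.32
Solving gives d = 347, so the new rate took effect on 14 December 2019.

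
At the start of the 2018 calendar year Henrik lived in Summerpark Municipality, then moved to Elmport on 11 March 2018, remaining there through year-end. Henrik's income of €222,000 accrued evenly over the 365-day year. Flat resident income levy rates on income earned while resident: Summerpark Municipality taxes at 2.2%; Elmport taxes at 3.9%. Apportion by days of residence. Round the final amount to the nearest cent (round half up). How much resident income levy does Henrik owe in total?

€7,944.56

Summerpark Municipality, 1 January – 10 March 2018: 69 days → €222,000 × 2.2% × 69/365 = €923.2767
Elmport, 11 March – 31 December 2018: 296 days → €222,000 × 3.9% × 296/365 = €7,021.2822
Total = €7,944.5589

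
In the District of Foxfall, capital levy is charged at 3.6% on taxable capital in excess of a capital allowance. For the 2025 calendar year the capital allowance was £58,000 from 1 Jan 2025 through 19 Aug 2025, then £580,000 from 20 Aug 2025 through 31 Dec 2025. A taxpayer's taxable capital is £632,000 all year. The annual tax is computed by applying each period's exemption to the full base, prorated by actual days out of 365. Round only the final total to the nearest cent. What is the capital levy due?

1 Jan – 19 Aug 2025: 231 days, exemption £58,000 → (£632,000 − £58,000) × 3.6% × 231/365 = £13,077.7644
20 Aug – 31 Dec 2025: 134 days, exemption £580,000 → (£632,000 − £580,000) × 3.6% × 134/365 = £687.2548
Total = £13,765.0192

£13,765.02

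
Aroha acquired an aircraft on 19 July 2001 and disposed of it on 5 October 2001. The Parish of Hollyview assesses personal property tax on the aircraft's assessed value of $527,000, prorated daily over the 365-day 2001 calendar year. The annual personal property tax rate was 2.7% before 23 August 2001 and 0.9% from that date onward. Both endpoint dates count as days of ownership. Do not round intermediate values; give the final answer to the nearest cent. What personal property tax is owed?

19 July – 22 August 2001: 35 days at 2.7% → $527,000 × 2.7% × 35/365 = $1,364.4247
23 August – 5 October 2001: 44 days at 0.9% → $527,000 × 0.9% × 44/365 = $571.7589
Total = $1,936.1836

$1,936.18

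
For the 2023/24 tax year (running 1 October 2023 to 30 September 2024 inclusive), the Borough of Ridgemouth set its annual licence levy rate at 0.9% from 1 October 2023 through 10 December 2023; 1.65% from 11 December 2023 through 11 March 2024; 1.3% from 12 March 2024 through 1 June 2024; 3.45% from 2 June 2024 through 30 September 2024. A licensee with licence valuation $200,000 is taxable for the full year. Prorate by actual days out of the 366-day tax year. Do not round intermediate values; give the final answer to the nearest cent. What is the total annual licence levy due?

1 October – 10 December 2023: 71 days at 0.9% → $200,000 × 0.9% × 71/366 = $349.1803
11 December 2023 – 11 March 2024: 92 days at 1.65% → $200,000 × 1.65% × 92/366 = $829.5082
12 March – 1 June 2024: 82 days at 1.3% → $200,000 × 1.3% × 82/366 = $582.5137
2 June – 30 September 2024: 121 days at 3.45% → $200,000 × 3.45% × 121/366 = $2,281.1475
Total = $4,042.3497

$4,042.35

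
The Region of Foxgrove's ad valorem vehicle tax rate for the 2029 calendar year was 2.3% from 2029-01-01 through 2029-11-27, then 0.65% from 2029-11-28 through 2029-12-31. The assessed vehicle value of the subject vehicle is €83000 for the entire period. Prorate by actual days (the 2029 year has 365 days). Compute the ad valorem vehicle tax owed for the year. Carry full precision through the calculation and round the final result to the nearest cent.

€1781.43

2029-01-01 to 2029-11-27: 331 days at 2.3% → €83000 × 2.3% × 331/365 = €1731.1753
2029-11-28 to 2029-12-31: 34 days at 0.65% → €83000 × 0.65% × 34/365 = €50.2548
Total = €1781.4301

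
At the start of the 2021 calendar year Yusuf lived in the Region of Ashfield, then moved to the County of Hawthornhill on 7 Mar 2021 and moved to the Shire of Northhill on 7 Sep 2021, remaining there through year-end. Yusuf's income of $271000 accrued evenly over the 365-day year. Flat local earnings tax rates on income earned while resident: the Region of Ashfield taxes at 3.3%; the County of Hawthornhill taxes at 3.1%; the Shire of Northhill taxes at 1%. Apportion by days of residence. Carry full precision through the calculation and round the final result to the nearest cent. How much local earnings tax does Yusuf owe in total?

$6688.87

The Region of Ashfield, 1 Jan – 6 Mar 2021: 65 days → $271000 × 3.3% × 65/365 = $1592.5890
The County of Hawthornhill, 7 Mar – 6 Sep 2021: 184 days → $271000 × 3.1% × 184/365 = $4235.0247
The Shire of Northhill, 7 Sep – 31 Dec 2021: 116 days → $271000 × 1% × 116/365 = $861.2603
Total = $6688.8740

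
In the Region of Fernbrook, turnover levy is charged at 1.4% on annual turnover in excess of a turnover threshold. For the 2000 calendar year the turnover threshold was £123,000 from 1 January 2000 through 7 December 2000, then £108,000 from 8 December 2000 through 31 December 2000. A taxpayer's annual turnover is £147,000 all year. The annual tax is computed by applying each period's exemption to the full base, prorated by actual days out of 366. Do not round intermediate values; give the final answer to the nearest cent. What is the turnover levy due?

£349.77

1 January – 7 December 2000: 342 days, exemption £123,000 → (£147,000 − £123,000) × 1.4% × 342/366 = £313.9672
8 December – 31 December 2000: 24 days, exemption £108,000 → (£147,000 − £108,000) × 1.4% × 24/366 = £35.8033
Total = £349.7705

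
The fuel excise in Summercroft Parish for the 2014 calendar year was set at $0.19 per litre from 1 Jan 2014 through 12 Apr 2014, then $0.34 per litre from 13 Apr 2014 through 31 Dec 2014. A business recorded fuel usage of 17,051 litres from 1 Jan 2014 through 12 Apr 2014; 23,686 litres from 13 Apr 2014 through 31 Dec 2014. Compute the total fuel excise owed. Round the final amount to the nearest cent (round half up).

1 Jan – 12 Apr 2014: 17,051 litres at $0.19/litre → $3,239.69
13 Apr – 31 Dec 2014: 23,686 litres at $0.34/litre → $8,053.24

$11,292.93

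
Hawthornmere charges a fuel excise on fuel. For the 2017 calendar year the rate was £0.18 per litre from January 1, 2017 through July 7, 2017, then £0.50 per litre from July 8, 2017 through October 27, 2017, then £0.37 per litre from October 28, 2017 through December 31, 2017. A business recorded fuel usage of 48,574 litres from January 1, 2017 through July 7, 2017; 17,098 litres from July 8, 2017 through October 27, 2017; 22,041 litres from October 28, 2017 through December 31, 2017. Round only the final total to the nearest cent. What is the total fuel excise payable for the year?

£25447.49

January 1 – July 7, 2017: 48,574 litres at £0.18/litre → £8743.32
July 8 – October 27, 2017: 17,098 litres at £0.50/litre → £8549.00
October 28 – December 31, 2017: 22,041 litres at £0.37/litre → £8155.17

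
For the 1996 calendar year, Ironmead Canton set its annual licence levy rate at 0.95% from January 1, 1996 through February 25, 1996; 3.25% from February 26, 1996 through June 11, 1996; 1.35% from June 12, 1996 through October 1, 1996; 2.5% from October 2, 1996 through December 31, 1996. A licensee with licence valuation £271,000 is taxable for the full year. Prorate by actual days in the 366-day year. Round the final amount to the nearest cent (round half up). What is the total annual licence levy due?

January 1 – February 25, 1996: 56 days at 0.95% → £271,000 × 0.95% × 56/366 = £393.9126
February 26 – June 11, 1996: 107 days at 3.25% → £271,000 × 3.25% × 107/366 = £2,574.8702
June 12 – October 1, 1996: 112 days at 1.35% → £271,000 × 1.35% × 112/366 = £1,119.5410
October 2 – December 31, 1996: 91 days at 2.5% → £271,000 × 2.5% × 91/366 = £1,684.4945
Total = £5,772.8183

£5,772.82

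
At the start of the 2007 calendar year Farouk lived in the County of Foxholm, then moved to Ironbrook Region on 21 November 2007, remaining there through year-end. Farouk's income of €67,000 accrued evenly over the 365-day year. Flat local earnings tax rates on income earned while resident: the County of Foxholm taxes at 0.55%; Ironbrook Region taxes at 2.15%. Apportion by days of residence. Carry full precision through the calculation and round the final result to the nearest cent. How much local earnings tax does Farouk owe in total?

€488.92

The County of Foxholm, 1 January – 20 November 2007: 324 days → €67,000 × 0.55% × 324/365 = €327.1068
Ironbrook Region, 21 November – 31 December 2007: 41 days → €67,000 × 2.15% × 41/365 = €161.8096
Total = €488.9164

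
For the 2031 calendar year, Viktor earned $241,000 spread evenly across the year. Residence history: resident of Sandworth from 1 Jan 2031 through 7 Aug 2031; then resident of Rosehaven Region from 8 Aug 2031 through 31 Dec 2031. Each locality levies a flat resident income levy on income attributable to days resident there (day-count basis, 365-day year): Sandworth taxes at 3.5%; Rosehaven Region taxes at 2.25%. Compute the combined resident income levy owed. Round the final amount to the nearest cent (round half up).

$7,230.00

Sandworth, 1 Jan – 7 Aug 2031: 219 days → $241,000 × 3.5% × 219/365 = $5,061.0000
Rosehaven Region, 8 Aug – 31 Dec 2031: 146 days → $241,000 × 2.25% × 146/365 = $2,169.0000
Total = $7,230.0000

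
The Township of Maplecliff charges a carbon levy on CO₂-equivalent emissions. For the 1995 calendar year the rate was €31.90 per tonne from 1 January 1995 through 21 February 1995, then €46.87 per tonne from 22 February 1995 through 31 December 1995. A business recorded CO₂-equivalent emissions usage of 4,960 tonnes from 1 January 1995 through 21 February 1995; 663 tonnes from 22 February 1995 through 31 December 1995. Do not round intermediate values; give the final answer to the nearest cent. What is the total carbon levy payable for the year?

1 January – 21 February 1995: 4,960 tonnes at €31.90/tonne → €158,224.00
22 February – 31 December 1995: 663 tonnes at €46.87/tonne → €31,074.81

€189,298.81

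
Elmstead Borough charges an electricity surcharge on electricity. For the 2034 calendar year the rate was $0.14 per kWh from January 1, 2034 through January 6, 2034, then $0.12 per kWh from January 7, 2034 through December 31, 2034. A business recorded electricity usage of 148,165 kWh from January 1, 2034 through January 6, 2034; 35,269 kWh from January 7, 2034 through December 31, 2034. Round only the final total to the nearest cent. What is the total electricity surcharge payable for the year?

January 1 – January 6, 2034: 148,165 kWh at $0.14/kWh → $20,743.10
January 7 – December 31, 2034: 35,269 kWh at $0.12/kWh → $4,232.28

$24,975.38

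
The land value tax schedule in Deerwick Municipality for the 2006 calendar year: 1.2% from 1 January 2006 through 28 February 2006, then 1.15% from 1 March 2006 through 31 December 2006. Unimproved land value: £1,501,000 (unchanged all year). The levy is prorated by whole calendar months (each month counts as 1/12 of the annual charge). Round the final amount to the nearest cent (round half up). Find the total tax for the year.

£17,386.58

1 January – 28 February 2006: 2 months at 1.2% → £1,501,000 × 1.2% × 2/12 = £3,002.0000
1 March – 31 December 2006: 10 months at 1.15% → £1,501,000 × 1.15% × 10/12 = £14,384.5833
Total = £17,386.5833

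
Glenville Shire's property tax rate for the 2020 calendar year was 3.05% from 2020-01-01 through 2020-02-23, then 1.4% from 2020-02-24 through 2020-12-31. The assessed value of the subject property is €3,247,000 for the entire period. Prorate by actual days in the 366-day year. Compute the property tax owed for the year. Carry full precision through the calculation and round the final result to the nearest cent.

2020-01-01 to 2020-02-23: 54 days at 3.05% → €3,247,000 × 3.05% × 54/366 = €14,611.5000
2020-02-24 to 2020-12-31: 312 days at 1.4% → €3,247,000 × 1.4% × 312/366 = €38,751.0820
Total = €53,362.5820

€53,362.58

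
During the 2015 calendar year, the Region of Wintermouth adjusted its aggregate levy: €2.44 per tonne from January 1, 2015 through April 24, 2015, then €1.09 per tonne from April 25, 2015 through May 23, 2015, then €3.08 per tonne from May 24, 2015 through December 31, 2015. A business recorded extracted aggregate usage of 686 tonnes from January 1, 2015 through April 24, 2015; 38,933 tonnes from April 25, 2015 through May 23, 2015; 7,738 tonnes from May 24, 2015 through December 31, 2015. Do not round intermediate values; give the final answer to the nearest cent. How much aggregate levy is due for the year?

January 1 – April 24, 2015: 686 tonnes at €2.44/tonne → €1673.84
April 25 – May 23, 2015: 38,933 tonnes at €1.09/tonne → €42436.97
May 24 – December 31, 2015: 7,738 tonnes at €3.08/tonne → €23833.04

€67943.85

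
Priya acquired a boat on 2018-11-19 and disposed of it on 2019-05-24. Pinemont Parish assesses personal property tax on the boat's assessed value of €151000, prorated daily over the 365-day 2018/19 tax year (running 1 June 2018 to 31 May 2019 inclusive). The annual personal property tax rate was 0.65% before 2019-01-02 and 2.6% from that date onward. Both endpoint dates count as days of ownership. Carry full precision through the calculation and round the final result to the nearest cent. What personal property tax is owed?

2018-11-19 to 2019-01-01: 44 days at 0.65% → €151000 × 0.65% × 44/365 = €118.3178
2019-01-02 to 2019-05-24: 143 days at 2.6% → €151000 × 2.6% × 143/365 = €1538.1315
Total = €1656.4493

€1656.45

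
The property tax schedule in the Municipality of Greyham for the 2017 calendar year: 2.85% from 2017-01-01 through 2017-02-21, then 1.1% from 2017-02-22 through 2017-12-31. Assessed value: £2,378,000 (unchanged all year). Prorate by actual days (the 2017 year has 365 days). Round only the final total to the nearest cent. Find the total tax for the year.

£32,086.71

2017-01-01 to 2017-02-21: 52 days at 2.85% → £2,378,000 × 2.85% × 52/365 = £9,655.3315
2017-02-22 to 2017-12-31: 313 days at 1.1% → £2,378,000 × 1.1% × 313/365 = £22,431.3808
Total = £32,086.7123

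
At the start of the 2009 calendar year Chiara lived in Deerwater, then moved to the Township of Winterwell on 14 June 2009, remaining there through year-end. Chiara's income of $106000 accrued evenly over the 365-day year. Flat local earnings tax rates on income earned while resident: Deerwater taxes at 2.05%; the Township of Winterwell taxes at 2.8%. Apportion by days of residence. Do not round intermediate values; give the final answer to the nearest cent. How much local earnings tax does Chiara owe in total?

$2610.79

Deerwater, 1 January – 13 June 2009: 164 days → $106000 × 2.05% × 164/365 = $976.3616
The Township of Winterwell, 14 June – 31 December 2009: 201 days → $106000 × 2.8% × 201/365 = $1634.4329
Total = $2610.7945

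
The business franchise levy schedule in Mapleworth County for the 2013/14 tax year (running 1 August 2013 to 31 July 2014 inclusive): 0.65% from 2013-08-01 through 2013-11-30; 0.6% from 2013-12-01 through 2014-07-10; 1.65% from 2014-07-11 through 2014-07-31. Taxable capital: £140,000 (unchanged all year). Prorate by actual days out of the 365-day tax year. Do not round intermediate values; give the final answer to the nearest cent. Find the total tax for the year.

2013-08-01 to 2013-11-30: 122 days at 0.65% → £140,000 × 0.65% × 122/365 = £304.1644
2013-12-01 to 2014-07-10: 222 days at 0.6% → £140,000 × 0.6% × 222/365 = £510.9041
2014-07-11 to 2014-07-31: 21 days at 1.65% → £140,000 × 1.65% × 21/365 = £132.9041
Total = £947.9726

£947.97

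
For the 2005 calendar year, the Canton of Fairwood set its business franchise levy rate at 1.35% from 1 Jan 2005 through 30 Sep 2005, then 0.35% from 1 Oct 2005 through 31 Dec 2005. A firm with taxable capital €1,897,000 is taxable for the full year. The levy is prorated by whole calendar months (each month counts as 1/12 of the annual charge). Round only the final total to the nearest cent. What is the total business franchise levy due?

1 Jan – 30 Sep 2005: 9 months at 1.35% → €1,897,000 × 1.35% × 9/12 = €19,207.1250
1 Oct – 31 Dec 2005: 3 months at 0.35% → €1,897,000 × 0.35% × 3/12 = €1,659.8750
Total = €20,867.0000

€20,867.00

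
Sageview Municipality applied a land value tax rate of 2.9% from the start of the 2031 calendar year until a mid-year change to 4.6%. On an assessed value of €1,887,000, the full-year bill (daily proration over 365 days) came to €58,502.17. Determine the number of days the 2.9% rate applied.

322 days

Let d = days at the first rate; then 365 − d days at the second rate.
€1,887,000 × [2.9%·d + 4.6%·(365−d)] / 365 = €58,502.17
Solving gives d = 322, so the new rate took effect on November 19, 2031.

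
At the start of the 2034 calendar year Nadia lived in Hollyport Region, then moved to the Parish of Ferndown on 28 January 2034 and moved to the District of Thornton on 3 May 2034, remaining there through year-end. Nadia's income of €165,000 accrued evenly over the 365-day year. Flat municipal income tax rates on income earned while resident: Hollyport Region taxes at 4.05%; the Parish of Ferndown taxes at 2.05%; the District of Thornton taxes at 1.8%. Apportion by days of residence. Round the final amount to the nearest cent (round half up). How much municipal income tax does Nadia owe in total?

Hollyport Region, 1 January – 27 January 2034: 27 days → €165,000 × 4.05% × 27/365 = €494.3219
The Parish of Ferndown, 28 January – 2 May 2034: 95 days → €165,000 × 2.05% × 95/365 = €880.3767
The District of Thornton, 3 May – 31 December 2034: 243 days → €165,000 × 1.8% × 243/365 = €1,977.2877
Total = €3,351.9863

€3,351.99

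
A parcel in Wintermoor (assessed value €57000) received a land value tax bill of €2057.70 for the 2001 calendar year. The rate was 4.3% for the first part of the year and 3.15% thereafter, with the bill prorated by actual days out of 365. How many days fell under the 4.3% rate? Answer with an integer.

Let d = days at the first rate; then 365 − d days at the second rate.
€57000 × [4.3%·d + 3.15%·(365−d)] / 365 = €2057.70
Solving gives d = 146, so the new rate took effect on 27 May 2001.

146 days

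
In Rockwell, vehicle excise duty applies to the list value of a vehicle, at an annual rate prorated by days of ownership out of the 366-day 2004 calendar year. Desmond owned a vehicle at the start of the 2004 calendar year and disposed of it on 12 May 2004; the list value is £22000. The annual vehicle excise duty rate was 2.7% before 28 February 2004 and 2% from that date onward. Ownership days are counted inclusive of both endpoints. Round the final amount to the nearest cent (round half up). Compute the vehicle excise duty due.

1 January – 27 February 2004: 58 days at 2.7% → £22000 × 2.7% × 58/366 = £94.1311
28 February – 12 May 2004: 75 days at 2% → £22000 × 2% × 75/366 = £90.1639
Total = £184.2951

£184.30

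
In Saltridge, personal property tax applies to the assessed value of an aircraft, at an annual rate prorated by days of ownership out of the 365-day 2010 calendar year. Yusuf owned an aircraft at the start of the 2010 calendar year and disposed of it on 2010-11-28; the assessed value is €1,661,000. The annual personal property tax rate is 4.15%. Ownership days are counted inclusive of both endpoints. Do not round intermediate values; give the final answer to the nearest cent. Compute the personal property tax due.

Days held (2010-01-01 to 2010-11-28): 332 out of 365
Tax = €1,661,000 × 4.15% × 332/365 = €62,699.3370

€62,699.34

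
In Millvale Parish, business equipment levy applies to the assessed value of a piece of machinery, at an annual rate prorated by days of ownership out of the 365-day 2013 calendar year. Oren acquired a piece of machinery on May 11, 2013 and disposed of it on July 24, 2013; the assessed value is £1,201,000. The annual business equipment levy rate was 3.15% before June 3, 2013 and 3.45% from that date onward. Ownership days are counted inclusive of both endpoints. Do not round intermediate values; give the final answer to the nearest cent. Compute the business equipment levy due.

£8,286.90

May 11 – June 2, 2013: 23 days at 3.15% → £1,201,000 × 3.15% × 23/365 = £2,383.9027
June 3 – July 24, 2013: 52 days at 3.45% → £1,201,000 × 3.45% × 52/365 = £5,902.9973
Total = £8,286.9000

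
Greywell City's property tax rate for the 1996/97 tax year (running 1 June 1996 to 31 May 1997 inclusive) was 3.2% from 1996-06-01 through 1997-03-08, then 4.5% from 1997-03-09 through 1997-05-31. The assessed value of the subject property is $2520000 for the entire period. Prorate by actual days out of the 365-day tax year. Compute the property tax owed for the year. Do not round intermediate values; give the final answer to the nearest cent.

$88179.29

1996-06-01 to 1997-03-08: 281 days at 3.2% → $2520000 × 3.2% × 281/365 = $62081.7534
1997-03-09 to 1997-05-31: 84 days at 4.5% → $2520000 × 4.5% × 84/365 = $26097.5342
Total = $88179.2877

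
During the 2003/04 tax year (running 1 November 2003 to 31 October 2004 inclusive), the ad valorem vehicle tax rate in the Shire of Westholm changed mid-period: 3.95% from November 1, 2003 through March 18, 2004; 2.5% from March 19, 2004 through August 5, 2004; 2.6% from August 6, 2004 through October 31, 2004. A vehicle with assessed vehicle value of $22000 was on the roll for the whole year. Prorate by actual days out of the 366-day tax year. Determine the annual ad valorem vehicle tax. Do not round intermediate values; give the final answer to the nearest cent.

November 1, 2003 – March 18, 2004: 139 days at 3.95% → $22000 × 3.95% × 139/366 = $330.0301
March 19 – August 5, 2004: 140 days at 2.5% → $22000 × 2.5% × 140/366 = $210.3825
August 6 – October 31, 2004: 87 days at 2.6% → $22000 × 2.6% × 87/366 = $135.9672
Total = $676.3798

$676.38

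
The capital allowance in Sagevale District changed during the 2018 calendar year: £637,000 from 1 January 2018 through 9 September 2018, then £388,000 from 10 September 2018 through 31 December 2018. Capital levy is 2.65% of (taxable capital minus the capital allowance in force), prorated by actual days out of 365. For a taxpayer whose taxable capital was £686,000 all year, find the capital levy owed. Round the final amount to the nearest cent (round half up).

1 January – 9 September 2018: 252 days, exemption £637,000 → (£686,000 − £637,000) × 2.65% × 252/365 = £896.4986
10 September – 31 December 2018: 113 days, exemption £388,000 → (£686,000 − £388,000) × 2.65% × 113/365 = £2,444.8247
Total = £3,341.3233

£3,341.32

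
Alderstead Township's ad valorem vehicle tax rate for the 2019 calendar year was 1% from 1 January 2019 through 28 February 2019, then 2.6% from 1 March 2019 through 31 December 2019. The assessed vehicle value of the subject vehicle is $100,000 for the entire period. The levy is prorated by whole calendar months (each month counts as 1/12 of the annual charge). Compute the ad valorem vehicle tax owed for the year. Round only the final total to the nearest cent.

1 January – 28 February 2019: 2 months at 1% → $100,000 × 1% × 2/12 = $166.6667
1 March – 31 December 2019: 10 months at 2.6% → $100,000 × 2.6% × 10/12 = $2,166.6667
Total = $2,333.3333

$2,333.33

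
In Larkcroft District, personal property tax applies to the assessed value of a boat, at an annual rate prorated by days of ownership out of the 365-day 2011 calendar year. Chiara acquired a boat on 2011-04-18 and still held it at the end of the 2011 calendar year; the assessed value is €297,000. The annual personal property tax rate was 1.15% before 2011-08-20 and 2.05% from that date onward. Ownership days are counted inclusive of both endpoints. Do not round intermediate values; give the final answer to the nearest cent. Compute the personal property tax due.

2011-04-18 to 2011-08-19: 124 days at 1.15% → €297,000 × 1.15% × 124/365 = €1,160.3342
2011-08-20 to 2011-12-31: 134 days at 2.05% → €297,000 × 2.05% × 134/365 = €2,235.2301
Total = €3,395.5644

€3,395.56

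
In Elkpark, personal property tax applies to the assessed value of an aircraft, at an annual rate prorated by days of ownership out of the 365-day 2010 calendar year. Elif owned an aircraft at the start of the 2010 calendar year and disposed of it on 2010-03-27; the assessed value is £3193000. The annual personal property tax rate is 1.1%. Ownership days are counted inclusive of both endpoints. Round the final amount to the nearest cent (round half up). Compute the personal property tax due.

£8275.56

Days held (2010-01-01 to 2010-03-27): 86 out of 365
Tax = £3193000 × 1.1% × 86/365 = £8275.5562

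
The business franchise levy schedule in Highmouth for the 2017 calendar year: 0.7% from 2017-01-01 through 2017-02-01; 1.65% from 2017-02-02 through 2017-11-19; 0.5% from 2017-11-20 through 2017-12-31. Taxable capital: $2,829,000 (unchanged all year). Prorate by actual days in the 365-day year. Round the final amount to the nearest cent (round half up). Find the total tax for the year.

$40,578.71

2017-01-01 to 2017-02-01: 32 days at 0.7% → $2,829,000 × 0.7% × 32/365 = $1,736.1534
2017-02-02 to 2017-11-19: 291 days at 1.65% → $2,829,000 × 1.65% × 291/365 = $37,214.9137
2017-11-20 to 2017-12-31: 42 days at 0.5% → $2,829,000 × 0.5% × 42/365 = $1,627.6438
Total = $40,578.7110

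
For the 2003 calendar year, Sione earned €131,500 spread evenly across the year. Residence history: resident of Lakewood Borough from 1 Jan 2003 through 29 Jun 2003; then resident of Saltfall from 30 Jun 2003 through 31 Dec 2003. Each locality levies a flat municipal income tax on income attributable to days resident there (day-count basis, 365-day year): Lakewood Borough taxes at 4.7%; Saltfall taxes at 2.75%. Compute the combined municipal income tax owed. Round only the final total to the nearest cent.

€4,880.81

Lakewood Borough, 1 Jan – 29 Jun 2003: 180 days → €131,500 × 4.7% × 180/365 = €3,047.9178
Saltfall, 30 Jun – 31 Dec 2003: 185 days → €131,500 × 2.75% × 185/365 = €1,832.8938
Total = €4,880.8116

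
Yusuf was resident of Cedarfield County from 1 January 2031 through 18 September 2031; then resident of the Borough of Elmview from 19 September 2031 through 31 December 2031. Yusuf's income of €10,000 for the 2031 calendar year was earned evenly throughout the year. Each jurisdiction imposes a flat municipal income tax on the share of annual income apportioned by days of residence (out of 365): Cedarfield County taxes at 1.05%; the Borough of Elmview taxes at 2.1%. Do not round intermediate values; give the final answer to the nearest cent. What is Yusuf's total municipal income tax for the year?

€134.92

Cedarfield County, 1 January – 18 September 2031: 261 days → €10,000 × 1.05% × 261/365 = €75.0822
The Borough of Elmview, 19 September – 31 December 2031: 104 days → €10,000 × 2.1% × 104/365 = €59.8356
Total = €134.9178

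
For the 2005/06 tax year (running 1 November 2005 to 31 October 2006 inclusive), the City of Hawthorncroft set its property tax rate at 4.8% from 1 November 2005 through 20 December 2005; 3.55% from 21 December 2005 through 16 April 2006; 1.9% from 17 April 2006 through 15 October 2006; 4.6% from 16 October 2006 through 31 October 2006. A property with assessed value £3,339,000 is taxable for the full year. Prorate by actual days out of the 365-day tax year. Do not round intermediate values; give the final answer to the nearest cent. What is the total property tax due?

£98,317.54

1 November – 20 December 2005: 50 days at 4.8% → £3,339,000 × 4.8% × 50/365 = £21,955.0685
21 December 2005 – 16 April 2006: 117 days at 3.55% → £3,339,000 × 3.55% × 117/365 = £37,995.9904
17 April – 15 October 2006: 182 days at 1.9% → £3,339,000 × 1.9% × 182/365 = £31,633.5945
16 October – 31 October 2006: 16 days at 4.6% → £3,339,000 × 4.6% × 16/365 = £6,732.8877
Total = £98,317.5411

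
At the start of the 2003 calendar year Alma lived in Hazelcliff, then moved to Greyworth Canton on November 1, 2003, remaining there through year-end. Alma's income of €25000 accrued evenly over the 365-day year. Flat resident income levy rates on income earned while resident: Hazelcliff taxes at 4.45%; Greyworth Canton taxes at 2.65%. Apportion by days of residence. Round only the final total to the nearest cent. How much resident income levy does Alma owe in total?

€1037.29

Hazelcliff, January 1 – October 31, 2003: 304 days → €25000 × 4.45% × 304/365 = €926.5753
Greyworth Canton, November 1 – December 31, 2003: 61 days → €25000 × 2.65% × 61/365 = €110.7192
Total = €1037.2945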